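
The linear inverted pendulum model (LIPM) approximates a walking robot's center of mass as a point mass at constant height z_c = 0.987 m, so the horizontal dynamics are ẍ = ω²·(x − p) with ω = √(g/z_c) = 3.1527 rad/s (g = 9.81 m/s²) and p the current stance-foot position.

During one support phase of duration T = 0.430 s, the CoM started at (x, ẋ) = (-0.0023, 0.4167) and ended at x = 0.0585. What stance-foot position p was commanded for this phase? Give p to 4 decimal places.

p = 0.1648

ωT = 3.1527·0.430 = 1.355661; cosh(ωT) = 2.068551, sinh(ωT) = 1.810774
x(T) = p + (x₀−p)·cosh(ωT) + (ẋ₀/ω)·sinh(ωT) ⇒ p·(1 − cosh) = x(T) − x₀·cosh − (ẋ₀/ω)·sinh
numerator   = 0.0585 − (-0.0023)·2.068551 − (0.4167/3.1527)·1.810774 = -0.176077
denominator = 1 − 2.068551 = -1.068551
p = -0.176077 / -1.068551 = 0.1648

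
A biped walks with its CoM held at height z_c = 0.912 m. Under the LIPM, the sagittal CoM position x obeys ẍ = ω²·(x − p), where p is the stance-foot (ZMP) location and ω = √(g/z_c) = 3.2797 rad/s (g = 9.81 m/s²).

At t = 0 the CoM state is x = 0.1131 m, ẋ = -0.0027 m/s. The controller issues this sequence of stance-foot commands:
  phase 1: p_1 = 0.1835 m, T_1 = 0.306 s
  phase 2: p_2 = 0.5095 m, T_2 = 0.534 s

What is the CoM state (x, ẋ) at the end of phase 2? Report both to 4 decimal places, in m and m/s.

phase 1: p=0.1835, T=0.306, ωT=1.003588, cosh=1.547307, sinh=1.180746; start (x,ẋ)=(0.113100, -0.002700) → end (x,ẋ)=(0.073598, -0.276801)
phase 2: p=0.5095, T=0.534, ωT=1.751360, cosh=2.967985, sinh=2.794448; start (x,ẋ)=(0.073598, -0.276801) → end (x,ẋ)=(-1.020099, -4.816566)

x = -1.0201, ẋ = -4.8166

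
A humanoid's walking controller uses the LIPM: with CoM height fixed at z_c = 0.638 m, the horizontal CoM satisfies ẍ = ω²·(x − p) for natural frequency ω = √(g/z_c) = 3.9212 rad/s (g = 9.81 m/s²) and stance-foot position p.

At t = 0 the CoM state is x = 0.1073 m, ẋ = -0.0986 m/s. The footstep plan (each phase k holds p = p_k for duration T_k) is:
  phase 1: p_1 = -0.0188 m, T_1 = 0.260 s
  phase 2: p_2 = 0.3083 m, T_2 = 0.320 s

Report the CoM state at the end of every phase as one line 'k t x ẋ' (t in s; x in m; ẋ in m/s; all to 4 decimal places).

phase 1: p=-0.0188, T=0.260, ωT=1.019512, cosh=1.566306, sinh=1.205535; start (x,ẋ)=(0.107300, -0.098600) → end (x,ẋ)=(0.148398, 0.441655)
phase 2: p=0.3083, T=0.320, ωT=1.254784, cosh=1.896109, sinh=1.610972; start (x,ẋ)=(0.148398, 0.441655) → end (x,ẋ)=(0.186556, -0.172668)

1 0.2600 0.1484 0.4417
2 0.5800 0.1866 -0.1727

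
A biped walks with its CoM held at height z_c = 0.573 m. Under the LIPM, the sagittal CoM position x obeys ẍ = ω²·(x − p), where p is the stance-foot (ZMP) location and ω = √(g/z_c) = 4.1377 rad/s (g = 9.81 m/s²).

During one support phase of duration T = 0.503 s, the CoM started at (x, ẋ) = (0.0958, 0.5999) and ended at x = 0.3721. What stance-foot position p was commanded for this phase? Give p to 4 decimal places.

ωT = 4.1377·0.503 = 2.081263; cosh(ωT) = 4.069679, sinh(ωT) = 3.944907
x(T) = p + (x₀−p)·cosh(ωT) + (ẋ₀/ω)·sinh(ωT) ⇒ p·(1 − cosh) = x(T) − x₀·cosh − (ẋ₀/ω)·sinh
numerator   = 0.3721 − (0.0958)·4.069679 − (0.5999/4.1377)·3.944907 = -0.589723
denominator = 1 − 4.069679 = -3.069679
p = -0.589723 / -3.069679 = 0.1921

p = 0.1921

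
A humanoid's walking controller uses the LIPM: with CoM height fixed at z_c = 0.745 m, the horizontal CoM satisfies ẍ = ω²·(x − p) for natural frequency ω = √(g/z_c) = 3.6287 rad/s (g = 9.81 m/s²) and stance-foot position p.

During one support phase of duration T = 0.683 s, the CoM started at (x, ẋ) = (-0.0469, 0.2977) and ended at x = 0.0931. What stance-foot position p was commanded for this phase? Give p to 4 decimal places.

p = 0.0222

ωT = 3.6287·0.683 = 2.478402; cosh(ωT) = 6.003038, sinh(ωT) = 5.919161
x(T) = p + (x₀−p)·cosh(ωT) + (ẋ₀/ω)·sinh(ωT) ⇒ p·(1 − cosh) = x(T) − x₀·cosh − (ẋ₀/ω)·sinh
numerator   = 0.0931 − (-0.0469)·6.003038 − (0.2977/3.6287)·5.919161 = -0.110968
denominator = 1 − 6.003038 = -5.003038
p = -0.110968 / -5.003038 = 0.0222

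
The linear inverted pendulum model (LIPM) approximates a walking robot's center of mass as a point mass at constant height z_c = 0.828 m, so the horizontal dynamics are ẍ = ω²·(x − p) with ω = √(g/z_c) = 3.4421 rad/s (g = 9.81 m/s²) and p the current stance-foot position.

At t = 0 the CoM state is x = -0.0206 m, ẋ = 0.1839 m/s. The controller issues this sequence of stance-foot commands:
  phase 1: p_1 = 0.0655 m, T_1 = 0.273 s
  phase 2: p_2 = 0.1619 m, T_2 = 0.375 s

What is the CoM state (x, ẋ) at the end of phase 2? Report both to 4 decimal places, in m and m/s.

phase 1: p=0.0655, T=0.273, ωT=0.939693, cosh=1.474972, sinh=1.084224; start (x,ẋ)=(-0.020600, 0.183900) → end (x,ẋ)=(-0.003569, -0.050079)
phase 2: p=0.1619, T=0.375, ωT=1.290787, cosh=1.955351, sinh=1.680297; start (x,ẋ)=(-0.003569, -0.050079) → end (x,ẋ)=(-0.186096, -1.054950)

x = -0.1861, ẋ = -1.0550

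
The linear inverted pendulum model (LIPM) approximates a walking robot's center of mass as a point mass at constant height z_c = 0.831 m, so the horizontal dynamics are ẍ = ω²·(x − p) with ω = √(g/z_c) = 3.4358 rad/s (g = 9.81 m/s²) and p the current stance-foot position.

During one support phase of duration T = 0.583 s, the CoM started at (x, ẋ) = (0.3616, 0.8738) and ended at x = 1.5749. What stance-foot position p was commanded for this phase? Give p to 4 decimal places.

ωT = 3.4358·0.583 = 2.003071; cosh(ωT) = 3.773353, sinh(ωT) = 3.638433
x(T) = p + (x₀−p)·cosh(ωT) + (ẋ₀/ω)·sinh(ωT) ⇒ p·(1 − cosh) = x(T) − x₀·cosh − (ẋ₀/ω)·sinh
numerator   = 1.5749 − (0.3616)·3.773353 − (0.8738/3.4358)·3.638433 = -0.714878
denominator = 1 − 3.773353 = -2.773353
p = -0.714878 / -2.773353 = 0.2578

p = 0.2578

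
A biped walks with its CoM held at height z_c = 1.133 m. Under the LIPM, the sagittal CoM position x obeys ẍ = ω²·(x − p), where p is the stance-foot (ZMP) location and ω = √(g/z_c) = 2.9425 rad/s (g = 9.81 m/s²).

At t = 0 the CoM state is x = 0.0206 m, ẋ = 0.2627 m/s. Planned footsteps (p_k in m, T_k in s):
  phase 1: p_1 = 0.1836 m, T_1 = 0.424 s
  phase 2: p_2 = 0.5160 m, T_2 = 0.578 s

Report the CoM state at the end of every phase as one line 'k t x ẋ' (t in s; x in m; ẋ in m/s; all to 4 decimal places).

1 0.4240 0.0190 -0.2711
2 1.0020 -1.1345 -4.6393

phase 1: p=0.1836, T=0.424, ωT=1.247620, cosh=1.884617, sinh=1.597429; start (x,ẋ)=(0.020600, 0.262700) → end (x,ẋ)=(0.019022, -0.271082)
phase 2: p=0.5160, T=0.578, ωT=1.700765, cosh=2.830340, sinh=2.647796; start (x,ẋ)=(0.019022, -0.271082) → end (x,ẋ)=(-1.134548, -4.639277)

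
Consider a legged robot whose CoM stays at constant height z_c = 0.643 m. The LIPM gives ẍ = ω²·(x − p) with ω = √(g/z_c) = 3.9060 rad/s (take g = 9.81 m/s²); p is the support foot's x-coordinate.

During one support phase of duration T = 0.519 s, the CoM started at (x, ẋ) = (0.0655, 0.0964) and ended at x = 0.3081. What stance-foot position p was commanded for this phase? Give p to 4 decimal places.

p = 0.0129

ωT = 3.9060·0.519 = 2.027214; cosh(ωT) = 3.862302, sinh(ωT) = 3.730601
x(T) = p + (x₀−p)·cosh(ωT) + (ẋ₀/ω)·sinh(ωT) ⇒ p·(1 − cosh) = x(T) − x₀·cosh − (ẋ₀/ω)·sinh
numerator   = 0.3081 − (0.0655)·3.862302 − (0.0964/3.9060)·3.730601 = -0.036952
denominator = 1 − 3.862302 = -2.862302
p = -0.036952 / -2.862302 = 0.0129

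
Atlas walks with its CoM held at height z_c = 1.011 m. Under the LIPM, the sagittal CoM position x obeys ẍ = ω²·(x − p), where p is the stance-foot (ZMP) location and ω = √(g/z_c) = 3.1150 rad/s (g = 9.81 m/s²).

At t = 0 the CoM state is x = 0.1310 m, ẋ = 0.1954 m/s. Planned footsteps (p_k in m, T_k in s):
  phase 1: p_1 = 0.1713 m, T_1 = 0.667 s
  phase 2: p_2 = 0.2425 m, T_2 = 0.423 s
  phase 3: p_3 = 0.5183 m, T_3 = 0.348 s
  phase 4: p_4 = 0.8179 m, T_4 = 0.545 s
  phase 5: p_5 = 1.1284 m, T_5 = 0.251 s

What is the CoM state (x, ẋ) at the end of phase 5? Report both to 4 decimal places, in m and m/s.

x = 1.1583, ẋ = 0.6401

phase 1: p=0.1713, T=0.667, ωT=2.077705, cosh=4.055668, sinh=3.930451; start (x,ẋ)=(0.131000, 0.195400) → end (x,ẋ)=(0.254409, 0.299070)
phase 2: p=0.2425, T=0.423, ωT=1.317645, cosh=2.001191, sinh=1.733425; start (x,ẋ)=(0.254409, 0.299070) → end (x,ẋ)=(0.432757, 0.662800)
phase 3: p=0.5183, T=0.348, ωT=1.084020, cosh=1.647387, sinh=1.309154; start (x,ẋ)=(0.432757, 0.662800) → end (x,ẋ)=(0.655936, 0.743044)
phase 4: p=0.8179, T=0.545, ωT=1.697675, cosh=2.822172, sinh=2.639063; start (x,ẋ)=(0.655936, 0.743044) → end (x,ẋ)=(0.990325, 0.765544)
phase 5: p=1.1284, T=0.251, ωT=0.781865, cosh=1.321548, sinh=0.863996; start (x,ẋ)=(0.990325, 0.765544) → end (x,ẋ)=(1.158263, 0.640095)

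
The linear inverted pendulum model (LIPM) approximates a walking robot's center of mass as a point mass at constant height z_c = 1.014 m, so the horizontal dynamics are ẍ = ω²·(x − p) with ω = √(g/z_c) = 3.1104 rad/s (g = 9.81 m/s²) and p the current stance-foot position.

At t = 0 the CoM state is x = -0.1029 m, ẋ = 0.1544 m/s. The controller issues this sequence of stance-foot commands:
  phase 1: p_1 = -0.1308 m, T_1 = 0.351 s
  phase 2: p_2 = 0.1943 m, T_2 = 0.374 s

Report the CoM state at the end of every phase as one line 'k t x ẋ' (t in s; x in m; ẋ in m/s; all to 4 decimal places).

phase 1: p=-0.1308, T=0.351, ωT=1.091750, cosh=1.657557, sinh=1.321928; start (x,ẋ)=(-0.102900, 0.154400) → end (x,ẋ)=(-0.018934, 0.370644)
phase 2: p=0.1943, T=0.374, ωT=1.163290, cosh=1.756450, sinh=1.443994; start (x,ẋ)=(-0.018934, 0.370644) → end (x,ẋ)=(-0.008164, -0.306700)

1 0.3510 -0.0189 0.3706
2 0.7250 -0.0082 -0.3067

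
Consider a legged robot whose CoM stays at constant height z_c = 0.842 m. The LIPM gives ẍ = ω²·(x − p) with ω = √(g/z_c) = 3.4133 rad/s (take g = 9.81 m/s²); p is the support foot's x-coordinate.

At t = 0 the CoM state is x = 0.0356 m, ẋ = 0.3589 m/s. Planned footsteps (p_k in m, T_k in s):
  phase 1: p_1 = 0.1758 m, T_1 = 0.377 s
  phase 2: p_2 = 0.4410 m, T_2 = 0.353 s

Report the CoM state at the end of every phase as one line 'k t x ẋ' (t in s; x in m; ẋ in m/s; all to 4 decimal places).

phase 1: p=0.1758, T=0.377, ωT=1.286814, cosh=1.948690, sinh=1.672541; start (x,ẋ)=(0.035600, 0.358900) → end (x,ẋ)=(0.078457, -0.101001)
phase 2: p=0.4410, T=0.353, ωT=1.204895, cosh=1.818066, sinh=1.518342; start (x,ẋ)=(0.078457, -0.101001) → end (x,ẋ)=(-0.263055, -2.062525)

1 0.3770 0.0785 -0.1010
2 0.7300 -0.2631 -2.0625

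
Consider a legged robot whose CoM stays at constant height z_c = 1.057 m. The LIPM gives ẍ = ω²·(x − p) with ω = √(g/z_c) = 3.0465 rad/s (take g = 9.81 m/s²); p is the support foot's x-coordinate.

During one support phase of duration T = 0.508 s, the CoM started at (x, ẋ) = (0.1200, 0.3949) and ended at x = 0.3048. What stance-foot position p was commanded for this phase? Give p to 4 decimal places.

p = 0.1928

ωT = 3.0465·0.508 = 1.547622; cosh(ωT) = 2.456516, sinh(ωT) = 2.243763
x(T) = p + (x₀−p)·cosh(ωT) + (ẋ₀/ω)·sinh(ωT) ⇒ p·(1 − cosh) = x(T) − x₀·cosh − (ẋ₀/ω)·sinh
numerator   = 0.3048 − (0.1200)·2.456516 − (0.3949/3.0465)·2.243763 = -0.280828
denominator = 1 − 2.456516 = -1.456516
p = -0.280828 / -1.456516 = 0.1928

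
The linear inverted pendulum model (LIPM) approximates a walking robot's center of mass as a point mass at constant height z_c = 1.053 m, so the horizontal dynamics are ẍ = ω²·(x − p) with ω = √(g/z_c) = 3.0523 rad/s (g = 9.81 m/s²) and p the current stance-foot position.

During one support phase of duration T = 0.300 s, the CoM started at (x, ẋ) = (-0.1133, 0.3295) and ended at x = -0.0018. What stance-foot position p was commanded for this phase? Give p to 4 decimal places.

p = -0.1094

ωT = 3.0523·0.300 = 0.915690; cosh(ωT) = 1.449369, sinh(ωT) = 1.049129
x(T) = p + (x₀−p)·cosh(ωT) + (ẋ₀/ω)·sinh(ωT) ⇒ p·(1 − cosh) = x(T) − x₀·cosh − (ẋ₀/ω)·sinh
numerator   = -0.0018 − (-0.1133)·1.449369 − (0.3295/3.0523)·1.049129 = 0.049159
denominator = 1 − 1.449369 = -0.449369
p = 0.049159 / -0.449369 = -0.1094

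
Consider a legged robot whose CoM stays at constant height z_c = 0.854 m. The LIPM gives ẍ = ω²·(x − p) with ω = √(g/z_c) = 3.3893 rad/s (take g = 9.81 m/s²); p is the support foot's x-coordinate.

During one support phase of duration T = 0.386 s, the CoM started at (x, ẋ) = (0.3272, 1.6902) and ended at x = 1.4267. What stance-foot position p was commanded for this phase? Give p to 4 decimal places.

ωT = 3.3893·0.386 = 1.308270; cosh(ωT) = 1.985027, sinh(ωT) = 1.714740
x(T) = p + (x₀−p)·cosh(ωT) + (ẋ₀/ω)·sinh(ωT) ⇒ p·(1 − cosh) = x(T) − x₀·cosh − (ẋ₀/ω)·sinh
numerator   = 1.4267 − (0.3272)·1.985027 − (1.6902/3.3893)·1.714740 = -0.077919
denominator = 1 − 1.985027 = -0.985027
p = -0.077919 / -0.985027 = 0.0791

p = 0.0791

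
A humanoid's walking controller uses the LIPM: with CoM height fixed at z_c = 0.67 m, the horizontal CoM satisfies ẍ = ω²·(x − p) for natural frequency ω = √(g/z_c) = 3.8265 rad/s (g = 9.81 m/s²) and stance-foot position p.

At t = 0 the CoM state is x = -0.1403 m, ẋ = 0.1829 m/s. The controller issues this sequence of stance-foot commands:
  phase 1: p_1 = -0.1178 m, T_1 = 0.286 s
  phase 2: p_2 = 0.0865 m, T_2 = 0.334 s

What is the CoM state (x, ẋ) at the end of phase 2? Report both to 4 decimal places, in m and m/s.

phase 1: p=-0.1178, T=0.286, ωT=1.094379, cosh=1.661037, sinh=1.326290; start (x,ẋ)=(-0.140300, 0.182900) → end (x,ẋ)=(-0.091779, 0.189615)
phase 2: p=0.0865, T=0.334, ωT=1.278051, cosh=1.934108, sinh=1.655528; start (x,ẋ)=(-0.091779, 0.189615) → end (x,ẋ)=(-0.176274, -0.762640)

x = -0.1763, ẋ = -0.7626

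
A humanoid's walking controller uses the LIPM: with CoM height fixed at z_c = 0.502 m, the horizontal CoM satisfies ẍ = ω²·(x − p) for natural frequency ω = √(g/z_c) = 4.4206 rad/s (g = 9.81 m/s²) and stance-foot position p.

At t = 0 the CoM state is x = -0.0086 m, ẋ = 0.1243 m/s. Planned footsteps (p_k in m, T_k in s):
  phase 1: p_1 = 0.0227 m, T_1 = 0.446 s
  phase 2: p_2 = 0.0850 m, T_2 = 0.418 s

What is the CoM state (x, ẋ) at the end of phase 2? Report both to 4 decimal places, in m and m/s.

phase 1: p=0.0227, T=0.446, ωT=1.971588, cosh=3.660653, sinh=3.521417; start (x,ẋ)=(-0.008600, 0.124300) → end (x,ẋ)=(0.007138, -0.032221)
phase 2: p=0.0850, T=0.418, ωT=1.847811, cosh=3.251747, sinh=3.094165; start (x,ẋ)=(0.007138, -0.032221) → end (x,ẋ)=(-0.190740, -1.169776)

x = -0.1907, ẋ = -1.1698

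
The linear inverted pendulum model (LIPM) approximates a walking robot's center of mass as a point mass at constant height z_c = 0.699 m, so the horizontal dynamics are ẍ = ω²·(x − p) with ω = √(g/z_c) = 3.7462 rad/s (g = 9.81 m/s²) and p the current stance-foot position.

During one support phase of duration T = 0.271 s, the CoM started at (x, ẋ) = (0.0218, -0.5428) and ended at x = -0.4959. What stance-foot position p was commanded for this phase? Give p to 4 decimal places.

p = 0.6348

ωT = 3.7462·0.271 = 1.015220; cosh(ωT) = 1.561147, sinh(ωT) = 1.198824
x(T) = p + (x₀−p)·cosh(ωT) + (ẋ₀/ω)·sinh(ωT) ⇒ p·(1 − cosh) = x(T) − x₀·cosh − (ẋ₀/ω)·sinh
numerator   = -0.4959 − (0.0218)·1.561147 − (-0.5428/3.7462)·1.198824 = -0.356231
denominator = 1 − 1.561147 = -0.561147
p = -0.356231 / -0.561147 = 0.6348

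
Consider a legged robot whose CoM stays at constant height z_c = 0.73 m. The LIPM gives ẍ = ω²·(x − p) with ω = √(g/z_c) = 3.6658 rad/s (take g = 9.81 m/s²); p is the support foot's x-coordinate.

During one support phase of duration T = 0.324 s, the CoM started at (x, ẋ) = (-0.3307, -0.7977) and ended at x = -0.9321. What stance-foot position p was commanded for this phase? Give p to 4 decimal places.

p = 0.0199

ωT = 3.6658·0.324 = 1.187719; cosh(ωT) = 1.792254, sinh(ωT) = 1.487338
x(T) = p + (x₀−p)·cosh(ωT) + (ẋ₀/ω)·sinh(ωT) ⇒ p·(1 − cosh) = x(T) − x₀·cosh − (ẋ₀/ω)·sinh
numerator   = -0.9321 − (-0.3307)·1.792254 − (-0.7977/3.6658)·1.487338 = -0.015748
denominator = 1 − 1.792254 = -0.792254
p = -0.015748 / -0.792254 = 0.0199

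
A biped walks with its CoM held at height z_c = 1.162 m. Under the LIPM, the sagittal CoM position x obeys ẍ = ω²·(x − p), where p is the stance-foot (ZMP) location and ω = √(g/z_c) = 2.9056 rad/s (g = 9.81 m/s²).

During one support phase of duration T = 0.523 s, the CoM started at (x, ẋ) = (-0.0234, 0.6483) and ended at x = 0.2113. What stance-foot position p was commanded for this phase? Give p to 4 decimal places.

p = 0.1564

ωT = 2.9056·0.523 = 1.519629; cosh(ωT) = 2.394661, sinh(ωT) = 2.175868
x(T) = p + (x₀−p)·cosh(ωT) + (ẋ₀/ω)·sinh(ωT) ⇒ p·(1 − cosh) = x(T) − x₀·cosh − (ẋ₀/ω)·sinh
numerator   = 0.2113 − (-0.0234)·2.394661 − (0.6483/2.9056)·2.175868 = -0.218146
denominator = 1 − 2.394661 = -1.394661
p = -0.218146 / -1.394661 = 0.1564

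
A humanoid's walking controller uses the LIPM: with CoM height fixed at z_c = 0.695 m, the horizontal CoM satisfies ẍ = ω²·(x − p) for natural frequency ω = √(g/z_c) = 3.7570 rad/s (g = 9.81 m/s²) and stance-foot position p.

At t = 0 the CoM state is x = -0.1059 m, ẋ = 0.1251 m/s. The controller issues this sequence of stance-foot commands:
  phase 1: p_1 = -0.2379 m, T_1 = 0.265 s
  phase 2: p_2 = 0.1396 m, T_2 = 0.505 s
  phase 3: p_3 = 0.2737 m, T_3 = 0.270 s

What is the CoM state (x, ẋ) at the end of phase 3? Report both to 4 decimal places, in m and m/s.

x = 0.6974, ẋ = 1.8444

phase 1: p=-0.2379, T=0.265, ωT=0.995605, cosh=1.537931, sinh=1.168431; start (x,ẋ)=(-0.105900, 0.125100) → end (x,ẋ)=(0.004013, 0.771848)
phase 2: p=0.1396, T=0.505, ωT=1.897285, cosh=3.408871, sinh=3.258896; start (x,ẋ)=(0.004013, 0.771848) → end (x,ẋ)=(0.346918, 0.971048)
phase 3: p=0.2737, T=0.270, ωT=1.014390, cosh=1.560152, sinh=1.197529; start (x,ẋ)=(0.346918, 0.971048) → end (x,ẋ)=(0.697448, 1.844397)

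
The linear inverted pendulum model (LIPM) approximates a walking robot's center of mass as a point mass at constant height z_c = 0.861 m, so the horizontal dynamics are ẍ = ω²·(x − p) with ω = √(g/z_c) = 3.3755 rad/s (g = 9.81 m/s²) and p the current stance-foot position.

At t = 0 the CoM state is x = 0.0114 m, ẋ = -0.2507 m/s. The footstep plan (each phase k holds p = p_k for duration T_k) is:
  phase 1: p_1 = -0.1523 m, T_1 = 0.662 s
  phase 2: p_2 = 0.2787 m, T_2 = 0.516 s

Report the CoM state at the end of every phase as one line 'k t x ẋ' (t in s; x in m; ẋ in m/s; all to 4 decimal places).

phase 1: p=-0.1523, T=0.662, ωT=2.234581, cosh=4.724802, sinh=4.617765; start (x,ẋ)=(0.011400, -0.250700) → end (x,ẋ)=(0.278186, 1.367127)
phase 2: p=0.2787, T=0.516, ωT=1.741758, cosh=2.941290, sinh=2.766078; start (x,ẋ)=(0.278186, 1.367127) → end (x,ẋ)=(1.397492, 4.016324)

1 0.6620 0.2782 1.3671
2 1.1780 1.3975 4.0163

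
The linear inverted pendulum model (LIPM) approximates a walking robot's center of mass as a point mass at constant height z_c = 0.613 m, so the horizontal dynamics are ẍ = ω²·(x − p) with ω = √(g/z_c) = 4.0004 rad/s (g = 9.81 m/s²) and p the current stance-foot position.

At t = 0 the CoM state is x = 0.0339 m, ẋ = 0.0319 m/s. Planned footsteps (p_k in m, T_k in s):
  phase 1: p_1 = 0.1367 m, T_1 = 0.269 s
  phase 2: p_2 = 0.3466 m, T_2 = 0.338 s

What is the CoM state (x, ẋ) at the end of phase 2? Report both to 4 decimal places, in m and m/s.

x = -0.6287, ẋ = -3.6455

phase 1: p=0.1367, T=0.269, ωT=1.076108, cosh=1.637080, sinh=1.296160; start (x,ẋ)=(0.033900, 0.031900) → end (x,ẋ)=(-0.021256, -0.480811)
phase 2: p=0.3466, T=0.338, ωT=1.352135, cosh=2.062179, sinh=1.803492; start (x,ẋ)=(-0.021256, -0.480811) → end (x,ẋ)=(-0.628748, -3.645485)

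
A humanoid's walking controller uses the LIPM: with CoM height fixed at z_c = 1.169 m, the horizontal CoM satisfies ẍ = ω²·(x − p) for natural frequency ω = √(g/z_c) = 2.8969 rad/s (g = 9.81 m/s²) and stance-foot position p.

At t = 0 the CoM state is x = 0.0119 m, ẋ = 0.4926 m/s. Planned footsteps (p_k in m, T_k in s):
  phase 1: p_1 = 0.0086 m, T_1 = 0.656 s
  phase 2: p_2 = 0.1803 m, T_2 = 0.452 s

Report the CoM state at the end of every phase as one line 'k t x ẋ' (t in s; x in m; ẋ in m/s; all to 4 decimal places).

1 0.6560 0.5758 1.7154
2 1.1080 1.9829 5.3758

phase 1: p=0.0086, T=0.656, ωT=1.900366, cosh=3.418929, sinh=3.269415; start (x,ẋ)=(0.011900, 0.492600) → end (x,ẋ)=(0.575826, 1.715419)
phase 2: p=0.1803, T=0.452, ωT=1.309399, cosh=1.986964, sinh=1.716982; start (x,ẋ)=(0.575826, 1.715419) → end (x,ẋ)=(1.982920, 5.375796)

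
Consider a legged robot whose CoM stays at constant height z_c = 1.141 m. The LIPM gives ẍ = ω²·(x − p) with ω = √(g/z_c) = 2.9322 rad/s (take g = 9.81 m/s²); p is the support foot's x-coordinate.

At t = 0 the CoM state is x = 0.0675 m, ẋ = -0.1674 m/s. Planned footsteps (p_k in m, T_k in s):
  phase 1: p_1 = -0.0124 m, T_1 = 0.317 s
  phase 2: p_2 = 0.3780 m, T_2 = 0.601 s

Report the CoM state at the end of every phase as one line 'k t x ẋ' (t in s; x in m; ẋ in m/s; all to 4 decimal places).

phase 1: p=-0.0124, T=0.317, ωT=0.929507, cosh=1.464005, sinh=1.069256; start (x,ẋ)=(0.067500, -0.167400) → end (x,ẋ)=(0.043530, 0.005434)
phase 2: p=0.3780, T=0.601, ωT=1.762252, cosh=2.998600, sinh=2.826943; start (x,ẋ)=(0.043530, 0.005434) → end (x,ẋ)=(-0.619703, -2.756182)

1 0.3170 0.0435 0.0054
2 0.9180 -0.6197 -2.7562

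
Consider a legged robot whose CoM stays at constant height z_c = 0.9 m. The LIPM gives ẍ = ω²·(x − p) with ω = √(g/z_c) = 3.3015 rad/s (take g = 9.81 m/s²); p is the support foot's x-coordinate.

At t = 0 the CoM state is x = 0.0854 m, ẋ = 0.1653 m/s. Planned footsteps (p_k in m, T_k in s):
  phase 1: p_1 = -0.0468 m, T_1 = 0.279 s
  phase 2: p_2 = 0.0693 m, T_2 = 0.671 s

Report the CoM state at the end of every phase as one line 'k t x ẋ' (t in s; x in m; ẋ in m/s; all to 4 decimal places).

1 0.2790 0.1985 0.7019
2 0.9500 1.6308 5.1853

phase 1: p=-0.0468, T=0.279, ωT=0.921119, cosh=1.455086, sinh=1.057013; start (x,ẋ)=(0.085400, 0.165300) → end (x,ẋ)=(0.198485, 0.701868)
phase 2: p=0.0693, T=0.671, ωT=2.215307, cosh=4.636669, sinh=4.527549; start (x,ẋ)=(0.198485, 0.701868) → end (x,ẋ)=(1.630802, 5.185347)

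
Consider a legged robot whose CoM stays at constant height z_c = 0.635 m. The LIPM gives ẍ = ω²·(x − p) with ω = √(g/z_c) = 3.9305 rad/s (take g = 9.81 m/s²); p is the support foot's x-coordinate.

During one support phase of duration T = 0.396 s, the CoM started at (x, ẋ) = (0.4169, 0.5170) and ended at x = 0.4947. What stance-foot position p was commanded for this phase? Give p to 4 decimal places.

ωT = 3.9305·0.396 = 1.556478; cosh(ωT) = 2.476484, sinh(ωT) = 2.265606
x(T) = p + (x₀−p)·cosh(ωT) + (ẋ₀/ω)·sinh(ωT) ⇒ p·(1 − cosh) = x(T) − x₀·cosh − (ẋ₀/ω)·sinh
numerator   = 0.4947 − (0.4169)·2.476484 − (0.5170/3.9305)·2.265606 = -0.835754
denominator = 1 − 2.476484 = -1.476484
p = -0.835754 / -1.476484 = 0.5660

p = 0.5660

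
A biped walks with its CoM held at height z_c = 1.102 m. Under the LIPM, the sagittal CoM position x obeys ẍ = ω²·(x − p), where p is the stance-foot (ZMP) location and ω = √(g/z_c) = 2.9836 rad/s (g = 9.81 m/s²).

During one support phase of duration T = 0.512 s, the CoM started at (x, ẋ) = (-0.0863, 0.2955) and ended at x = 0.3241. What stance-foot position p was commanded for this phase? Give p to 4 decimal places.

ωT = 2.9836·0.512 = 1.527603; cosh(ωT) = 2.412088, sinh(ωT) = 2.195033
x(T) = p + (x₀−p)·cosh(ωT) + (ẋ₀/ω)·sinh(ωT) ⇒ p·(1 − cosh) = x(T) − x₀·cosh − (ẋ₀/ω)·sinh
numerator   = 0.3241 − (-0.0863)·2.412088 − (0.2955/2.9836)·2.195033 = 0.314864
denominator = 1 − 2.412088 = -1.412088
p = 0.314864 / -1.412088 = -0.2230

p = -0.2230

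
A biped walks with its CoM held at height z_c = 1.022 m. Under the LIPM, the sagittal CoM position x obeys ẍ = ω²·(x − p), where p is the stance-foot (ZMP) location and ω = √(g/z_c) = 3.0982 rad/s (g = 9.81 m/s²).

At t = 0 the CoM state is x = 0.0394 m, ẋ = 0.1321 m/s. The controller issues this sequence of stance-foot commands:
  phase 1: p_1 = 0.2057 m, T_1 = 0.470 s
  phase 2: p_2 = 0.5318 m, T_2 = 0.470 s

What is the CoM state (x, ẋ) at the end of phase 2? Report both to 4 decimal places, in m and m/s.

phase 1: p=0.2057, T=0.470, ωT=1.456154, cosh=2.261281, sinh=2.028150; start (x,ẋ)=(0.039400, 0.132100) → end (x,ẋ)=(-0.083875, -0.746250)
phase 2: p=0.5318, T=0.470, ωT=1.456154, cosh=2.261281, sinh=2.028150; start (x,ẋ)=(-0.083875, -0.746250) → end (x,ẋ)=(-1.348927, -5.556147)

x = -1.3489, ẋ = -5.5561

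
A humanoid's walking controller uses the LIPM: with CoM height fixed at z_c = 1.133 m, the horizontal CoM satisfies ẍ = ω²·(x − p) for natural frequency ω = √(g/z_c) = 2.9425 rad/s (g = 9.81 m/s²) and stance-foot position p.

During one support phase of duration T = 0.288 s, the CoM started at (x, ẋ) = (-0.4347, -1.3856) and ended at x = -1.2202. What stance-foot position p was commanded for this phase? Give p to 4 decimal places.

ωT = 2.9425·0.288 = 0.847440; cosh(ωT) = 1.381088, sinh(ωT) = 0.952577
x(T) = p + (x₀−p)·cosh(ωT) + (ẋ₀/ω)·sinh(ωT) ⇒ p·(1 − cosh) = x(T) − x₀·cosh − (ẋ₀/ω)·sinh
numerator   = -1.2202 − (-0.4347)·1.381088 − (-1.3856/2.9425)·0.952577 = -0.171280
denominator = 1 − 1.381088 = -0.381088
p = -0.171280 / -0.381088 = 0.4495

p = 0.4495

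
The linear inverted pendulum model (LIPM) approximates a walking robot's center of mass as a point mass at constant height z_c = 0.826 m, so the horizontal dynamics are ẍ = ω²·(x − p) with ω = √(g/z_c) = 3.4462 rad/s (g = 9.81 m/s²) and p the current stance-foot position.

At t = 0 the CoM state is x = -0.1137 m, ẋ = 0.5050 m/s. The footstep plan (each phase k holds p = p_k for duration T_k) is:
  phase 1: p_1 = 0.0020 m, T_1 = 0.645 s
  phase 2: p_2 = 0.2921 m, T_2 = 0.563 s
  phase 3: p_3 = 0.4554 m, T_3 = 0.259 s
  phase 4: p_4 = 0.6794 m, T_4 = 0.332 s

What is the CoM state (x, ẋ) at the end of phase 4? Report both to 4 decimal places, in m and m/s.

x = -0.4906, ẋ = -3.6922

phase 1: p=0.0020, T=0.645, ωT=2.222799, cosh=4.670722, sinh=4.562416; start (x,ẋ)=(-0.113700, 0.505000) → end (x,ẋ)=(0.130166, 0.539564)
phase 2: p=0.2921, T=0.563, ωT=1.940211, cosh=3.551945, sinh=3.408271; start (x,ẋ)=(0.130166, 0.539564) → end (x,ẋ)=(0.250544, 0.014489)
phase 3: p=0.4554, T=0.259, ωT=0.892566, cosh=1.425495, sinh=1.015891; start (x,ẋ)=(0.250544, 0.014489) → end (x,ẋ)=(0.167650, -0.696541)
phase 4: p=0.6794, T=0.332, ωT=1.144138, cosh=1.729117, sinh=1.410618; start (x,ẋ)=(0.167650, -0.696541) → end (x,ẋ)=(-0.490588, -3.692158)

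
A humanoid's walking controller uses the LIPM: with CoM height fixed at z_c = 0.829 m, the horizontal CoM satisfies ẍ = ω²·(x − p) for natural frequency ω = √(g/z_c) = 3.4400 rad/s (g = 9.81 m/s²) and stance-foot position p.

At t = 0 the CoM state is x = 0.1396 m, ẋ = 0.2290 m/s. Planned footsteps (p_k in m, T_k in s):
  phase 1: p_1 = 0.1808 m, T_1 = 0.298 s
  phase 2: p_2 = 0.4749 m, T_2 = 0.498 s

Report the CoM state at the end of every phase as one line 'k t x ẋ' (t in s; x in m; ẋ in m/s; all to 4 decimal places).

1 0.2980 0.1968 0.1881
2 0.7960 -0.1746 -2.0278

phase 1: p=0.1808, T=0.298, ωT=1.025120, cosh=1.573092, sinh=1.214338; start (x,ẋ)=(0.139600, 0.229000) → end (x,ẋ)=(0.196827, 0.188132)
phase 2: p=0.4749, T=0.498, ωT=1.713120, cosh=2.863271, sinh=2.682968; start (x,ẋ)=(0.196827, 0.188132) → end (x,ẋ)=(-0.174568, -2.027778)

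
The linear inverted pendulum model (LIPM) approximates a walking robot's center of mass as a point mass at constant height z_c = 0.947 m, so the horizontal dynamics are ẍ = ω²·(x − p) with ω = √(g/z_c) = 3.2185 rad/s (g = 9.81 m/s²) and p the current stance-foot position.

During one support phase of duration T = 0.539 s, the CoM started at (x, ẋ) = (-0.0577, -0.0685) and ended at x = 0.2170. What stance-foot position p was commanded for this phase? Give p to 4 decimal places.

p = -0.2310

ωT = 3.2185·0.539 = 1.734772; cosh(ωT) = 2.922037, sinh(ωT) = 2.745596
x(T) = p + (x₀−p)·cosh(ωT) + (ẋ₀/ω)·sinh(ωT) ⇒ p·(1 − cosh) = x(T) − x₀·cosh − (ẋ₀/ω)·sinh
numerator   = 0.2170 − (-0.0577)·2.922037 − (-0.0685/3.2185)·2.745596 = 0.444037
denominator = 1 − 2.922037 = -1.922037
p = 0.444037 / -1.922037 = -0.2310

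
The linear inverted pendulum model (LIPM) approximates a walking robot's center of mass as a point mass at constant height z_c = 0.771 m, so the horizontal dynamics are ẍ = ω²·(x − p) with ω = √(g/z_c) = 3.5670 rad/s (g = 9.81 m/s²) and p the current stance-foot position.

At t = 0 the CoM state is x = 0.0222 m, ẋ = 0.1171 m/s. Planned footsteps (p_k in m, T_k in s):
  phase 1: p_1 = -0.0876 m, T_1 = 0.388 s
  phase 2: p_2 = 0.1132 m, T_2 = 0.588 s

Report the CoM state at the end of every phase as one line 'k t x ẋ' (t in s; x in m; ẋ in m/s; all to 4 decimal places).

phase 1: p=-0.0876, T=0.388, ωT=1.383996, cosh=2.120696, sinh=1.870121; start (x,ẋ)=(0.022200, 0.117100) → end (x,ẋ)=(0.206646, 0.980779)
phase 2: p=0.1132, T=0.588, ωT=2.097396, cosh=4.133854, sinh=4.011079; start (x,ẋ)=(0.206646, 0.980779) → end (x,ẋ)=(1.602375, 5.391378)

1 0.3880 0.2066 0.9808
2 0.9760 1.6024 5.3914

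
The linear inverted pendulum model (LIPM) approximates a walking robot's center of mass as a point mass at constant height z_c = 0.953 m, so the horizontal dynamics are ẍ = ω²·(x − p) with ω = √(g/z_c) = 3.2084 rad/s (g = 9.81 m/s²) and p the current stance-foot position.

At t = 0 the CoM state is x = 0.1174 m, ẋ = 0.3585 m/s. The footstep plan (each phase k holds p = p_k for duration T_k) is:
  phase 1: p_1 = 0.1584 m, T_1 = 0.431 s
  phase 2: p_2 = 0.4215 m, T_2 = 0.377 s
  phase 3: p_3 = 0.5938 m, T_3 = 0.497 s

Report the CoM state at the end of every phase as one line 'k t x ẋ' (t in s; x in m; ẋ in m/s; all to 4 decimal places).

phase 1: p=0.1584, T=0.431, ωT=1.382820, cosh=2.118499, sinh=1.867629; start (x,ẋ)=(0.117400, 0.358500) → end (x,ẋ)=(0.280227, 0.513806)
phase 2: p=0.4215, T=0.377, ωT=1.209567, cosh=1.825179, sinh=1.526853; start (x,ẋ)=(0.280227, 0.513806) → end (x,ẋ)=(0.408167, 0.245724)
phase 3: p=0.5938, T=0.497, ωT=1.594575, cosh=2.564614, sinh=2.361620; start (x,ẋ)=(0.408167, 0.245724) → end (x,ẋ)=(0.298593, -0.776359)

1 0.4310 0.2802 0.5138
2 0.8080 0.4082 0.2457
3 1.3050 0.2986 -0.7764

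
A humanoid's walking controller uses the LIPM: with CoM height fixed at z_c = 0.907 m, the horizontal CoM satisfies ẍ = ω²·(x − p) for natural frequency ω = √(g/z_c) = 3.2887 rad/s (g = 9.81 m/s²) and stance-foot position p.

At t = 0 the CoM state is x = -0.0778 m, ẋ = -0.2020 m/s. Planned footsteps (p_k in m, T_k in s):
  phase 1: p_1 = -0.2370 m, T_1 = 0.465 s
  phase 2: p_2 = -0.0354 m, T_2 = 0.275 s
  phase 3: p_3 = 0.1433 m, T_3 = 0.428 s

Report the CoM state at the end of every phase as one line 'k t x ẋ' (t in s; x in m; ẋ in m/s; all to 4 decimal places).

1 0.4650 0.0125 0.6633
2 0.7400 0.2418 1.1164
3 1.1680 1.0085 3.0395

phase 1: p=-0.2370, T=0.465, ωT=1.529246, cosh=2.415696, sinh=2.198997; start (x,ẋ)=(-0.077800, -0.202000) → end (x,ẋ)=(0.012511, 0.663339)
phase 2: p=-0.0354, T=0.275, ωT=0.904393, cosh=1.437609, sinh=1.032821; start (x,ẋ)=(0.012511, 0.663339) → end (x,ẋ)=(0.241800, 1.116358)
phase 3: p=0.1433, T=0.428, ωT=1.407564, cosh=2.165364, sinh=1.920625; start (x,ẋ)=(0.241800, 1.116358) → end (x,ẋ)=(1.008550, 3.039483)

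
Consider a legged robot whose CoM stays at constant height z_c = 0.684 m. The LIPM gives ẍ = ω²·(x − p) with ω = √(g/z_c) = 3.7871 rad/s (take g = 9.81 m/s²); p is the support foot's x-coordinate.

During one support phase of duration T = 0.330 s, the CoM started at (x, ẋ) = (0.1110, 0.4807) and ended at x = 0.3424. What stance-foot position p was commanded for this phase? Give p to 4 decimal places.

p = 0.0793

ωT = 3.7871·0.330 = 1.249743; cosh(ωT) = 1.888012, sinh(ωT) = 1.601434
x(T) = p + (x₀−p)·cosh(ωT) + (ẋ₀/ω)·sinh(ωT) ⇒ p·(1 − cosh) = x(T) − x₀·cosh − (ẋ₀/ω)·sinh
numerator   = 0.3424 − (0.1110)·1.888012 − (0.4807/3.7871)·1.601434 = -0.070441
denominator = 1 − 1.888012 = -0.888012
p = -0.070441 / -0.888012 = 0.0793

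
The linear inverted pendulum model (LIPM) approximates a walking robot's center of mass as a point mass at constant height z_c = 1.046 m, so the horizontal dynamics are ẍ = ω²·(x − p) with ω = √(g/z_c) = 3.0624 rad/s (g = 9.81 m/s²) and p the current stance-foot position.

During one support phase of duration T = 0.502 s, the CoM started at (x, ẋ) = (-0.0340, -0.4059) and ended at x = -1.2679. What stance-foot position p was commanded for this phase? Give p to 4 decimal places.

ωT = 3.0624·0.502 = 1.537325; cosh(ωT) = 2.433542, sinh(ωT) = 2.218586
x(T) = p + (x₀−p)·cosh(ωT) + (ẋ₀/ω)·sinh(ωT) ⇒ p·(1 − cosh) = x(T) − x₀·cosh − (ẋ₀/ω)·sinh
numerator   = -1.2679 − (-0.0340)·2.433542 − (-0.4059/3.0624)·2.218586 = -0.891101
denominator = 1 − 2.433542 = -1.433542
p = -0.891101 / -1.433542 = 0.6216

p = 0.6216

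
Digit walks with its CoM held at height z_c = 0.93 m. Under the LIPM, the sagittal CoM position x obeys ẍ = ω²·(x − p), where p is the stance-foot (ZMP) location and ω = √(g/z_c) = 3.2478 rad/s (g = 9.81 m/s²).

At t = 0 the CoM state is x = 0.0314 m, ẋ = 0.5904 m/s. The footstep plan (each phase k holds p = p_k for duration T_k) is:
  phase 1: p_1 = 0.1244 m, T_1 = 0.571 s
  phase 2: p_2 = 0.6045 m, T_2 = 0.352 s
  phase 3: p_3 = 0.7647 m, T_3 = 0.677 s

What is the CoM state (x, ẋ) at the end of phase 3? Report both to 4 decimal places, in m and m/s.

phase 1: p=0.1244, T=0.571, ωT=1.854494, cosh=3.272498, sinh=3.115966; start (x,ẋ)=(0.031400, 0.590400) → end (x,ẋ)=(0.386492, 0.990920)
phase 2: p=0.6045, T=0.352, ωT=1.143226, cosh=1.727830, sinh=1.409041; start (x,ẋ)=(0.386492, 0.990920) → end (x,ẋ)=(0.657725, 0.714475)
phase 3: p=0.7647, T=0.677, ωT=2.198761, cosh=4.562388, sinh=4.451447; start (x,ẋ)=(0.657725, 0.714475) → end (x,ẋ)=(1.255901, 1.713131)

x = 1.2559, ẋ = 1.7131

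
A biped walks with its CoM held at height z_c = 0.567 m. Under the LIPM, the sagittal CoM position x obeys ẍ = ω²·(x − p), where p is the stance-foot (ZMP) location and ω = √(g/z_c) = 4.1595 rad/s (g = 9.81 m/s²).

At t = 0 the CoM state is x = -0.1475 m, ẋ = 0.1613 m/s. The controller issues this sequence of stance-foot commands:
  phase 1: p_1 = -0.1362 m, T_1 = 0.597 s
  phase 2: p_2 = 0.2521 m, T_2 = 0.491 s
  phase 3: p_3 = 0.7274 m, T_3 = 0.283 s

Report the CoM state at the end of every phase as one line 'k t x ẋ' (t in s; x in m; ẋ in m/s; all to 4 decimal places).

phase 1: p=-0.1362, T=0.597, ωT=2.483221, cosh=6.031635, sinh=5.948161; start (x,ẋ)=(-0.147500, 0.161300) → end (x,ẋ)=(0.026304, 0.693325)
phase 2: p=0.2521, T=0.491, ωT=2.042315, cosh=3.919079, sinh=3.789351; start (x,ẋ)=(0.026304, 0.693325) → end (x,ẋ)=(-0.001184, -0.841749)
phase 3: p=0.7274, T=0.283, ωT=1.177139, cosh=1.776617, sinh=1.468458; start (x,ẋ)=(-0.001184, -0.841749) → end (x,ẋ)=(-0.864183, -5.945692)

1 0.5970 0.0263 0.6933
2 1.0880 -0.0012 -0.8417
3 1.3710 -0.8642 -5.9457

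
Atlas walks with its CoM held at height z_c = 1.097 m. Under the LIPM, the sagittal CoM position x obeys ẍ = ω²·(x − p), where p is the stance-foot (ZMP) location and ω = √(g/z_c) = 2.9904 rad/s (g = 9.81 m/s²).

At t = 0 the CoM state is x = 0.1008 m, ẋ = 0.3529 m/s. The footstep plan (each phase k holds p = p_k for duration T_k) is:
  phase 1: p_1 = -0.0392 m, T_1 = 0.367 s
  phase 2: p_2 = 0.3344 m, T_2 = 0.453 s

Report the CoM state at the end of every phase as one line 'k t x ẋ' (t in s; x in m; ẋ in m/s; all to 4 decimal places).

phase 1: p=-0.0392, T=0.367, ωT=1.097477, cosh=1.665154, sinh=1.331442; start (x,ẋ)=(0.100800, 0.352900) → end (x,ẋ)=(0.351046, 1.145049)
phase 2: p=0.3344, T=0.453, ωT=1.354651, cosh=2.066723, sinh=1.808686; start (x,ẋ)=(0.351046, 1.145049) → end (x,ẋ)=(1.061364, 2.456533)

1 0.3670 0.3510 1.1450
2 0.8200 1.0614 2.4565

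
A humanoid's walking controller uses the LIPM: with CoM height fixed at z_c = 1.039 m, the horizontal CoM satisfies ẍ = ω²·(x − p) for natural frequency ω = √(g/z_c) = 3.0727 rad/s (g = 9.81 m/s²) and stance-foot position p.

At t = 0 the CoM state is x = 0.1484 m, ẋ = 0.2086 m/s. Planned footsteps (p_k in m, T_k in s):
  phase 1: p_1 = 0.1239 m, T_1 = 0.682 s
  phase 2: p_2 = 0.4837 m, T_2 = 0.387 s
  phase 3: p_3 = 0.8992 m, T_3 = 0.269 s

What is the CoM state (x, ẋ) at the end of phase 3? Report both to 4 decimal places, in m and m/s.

x = 1.7778, ẋ = 3.4079

phase 1: p=0.1239, T=0.682, ωT=2.095581, cosh=4.126583, sinh=4.003584; start (x,ẋ)=(0.148400, 0.208600) → end (x,ẋ)=(0.496797, 1.162200)
phase 2: p=0.4837, T=0.387, ωT=1.189135, cosh=1.794362, sinh=1.489877; start (x,ẋ)=(0.496797, 1.162200) → end (x,ẋ)=(1.070723, 2.145365)
phase 3: p=0.8992, T=0.269, ωT=0.826556, cosh=1.361494, sinh=0.923941; start (x,ẋ)=(1.070723, 2.145365) → end (x,ẋ)=(1.777825, 3.407855)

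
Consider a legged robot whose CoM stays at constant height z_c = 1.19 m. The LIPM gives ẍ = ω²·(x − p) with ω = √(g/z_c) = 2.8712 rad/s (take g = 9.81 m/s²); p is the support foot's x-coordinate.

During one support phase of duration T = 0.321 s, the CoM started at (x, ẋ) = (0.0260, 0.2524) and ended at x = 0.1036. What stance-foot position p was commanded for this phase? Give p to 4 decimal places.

p = 0.0598

ωT = 2.8712·0.321 = 0.921655; cosh(ωT) = 1.455654, sinh(ωT) = 1.057794
x(T) = p + (x₀−p)·cosh(ωT) + (ẋ₀/ω)·sinh(ωT) ⇒ p·(1 − cosh) = x(T) − x₀·cosh − (ẋ₀/ω)·sinh
numerator   = 0.1036 − (0.0260)·1.455654 − (0.2524/2.8712)·1.057794 = -0.027235
denominator = 1 − 1.455654 = -0.455654
p = -0.027235 / -0.455654 = 0.0598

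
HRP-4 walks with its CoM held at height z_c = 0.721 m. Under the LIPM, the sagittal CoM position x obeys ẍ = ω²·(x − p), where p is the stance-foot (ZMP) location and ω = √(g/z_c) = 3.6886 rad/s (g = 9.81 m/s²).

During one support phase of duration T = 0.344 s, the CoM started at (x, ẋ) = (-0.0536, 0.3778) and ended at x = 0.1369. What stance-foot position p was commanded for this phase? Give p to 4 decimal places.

ωT = 3.6886·0.344 = 1.268878; cosh(ωT) = 1.919004, sinh(ωT) = 1.637857
x(T) = p + (x₀−p)·cosh(ωT) + (ẋ₀/ω)·sinh(ωT) ⇒ p·(1 − cosh) = x(T) − x₀·cosh − (ẋ₀/ω)·sinh
numerator   = 0.1369 − (-0.0536)·1.919004 − (0.3778/3.6886)·1.637857 = 0.072003
denominator = 1 − 1.919004 = -0.919004
p = 0.072003 / -0.919004 = -0.0783

p = -0.0783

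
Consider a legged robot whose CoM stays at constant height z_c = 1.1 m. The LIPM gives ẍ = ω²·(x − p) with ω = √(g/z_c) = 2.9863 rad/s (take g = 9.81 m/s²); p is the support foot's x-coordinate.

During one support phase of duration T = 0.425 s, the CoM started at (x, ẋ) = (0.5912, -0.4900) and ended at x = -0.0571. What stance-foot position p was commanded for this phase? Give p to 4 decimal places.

p = 1.0039

ωT = 2.9863·0.425 = 1.269177; cosh(ωT) = 1.919494, sinh(ωT) = 1.638431
x(T) = p + (x₀−p)·cosh(ωT) + (ẋ₀/ω)·sinh(ωT) ⇒ p·(1 − cosh) = x(T) − x₀·cosh − (ẋ₀/ω)·sinh
numerator   = -0.0571 − (0.5912)·1.919494 − (-0.4900/2.9863)·1.638431 = -0.923067
denominator = 1 − 1.919494 = -0.919494
p = -0.923067 / -0.919494 = 1.0039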